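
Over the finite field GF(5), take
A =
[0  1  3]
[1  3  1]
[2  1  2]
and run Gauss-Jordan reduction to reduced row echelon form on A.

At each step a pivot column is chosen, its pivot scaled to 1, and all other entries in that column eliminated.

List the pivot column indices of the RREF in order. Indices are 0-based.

pivot columns: 0, 1

step 1: exchange rows 0,1
step 1: normalize row 0 (÷1) = (1, 3, 1)
  row 2: subtract 2×row0 = (0, 0, 0)
step 2: normalize row 1 (÷1) = (0, 1, 3)
  row 0: subtract 3×row1 = (1, 0, 2)
skip col 2 (zero from row 2)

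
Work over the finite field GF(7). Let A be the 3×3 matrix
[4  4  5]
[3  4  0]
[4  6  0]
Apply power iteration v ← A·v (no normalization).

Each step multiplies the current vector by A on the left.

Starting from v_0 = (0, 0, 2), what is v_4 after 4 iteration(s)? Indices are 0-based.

v_0 = (0, 0, 2).
v_1 = A·v_0 = (3, 0, 0).
v_2 = A·v_1 = (5, 2, 5).
v_3 = A·v_2 = (4, 2, 4).
v_4 = A·v_3 = (2, 6, 0).

v_4 = (2, 6, 0)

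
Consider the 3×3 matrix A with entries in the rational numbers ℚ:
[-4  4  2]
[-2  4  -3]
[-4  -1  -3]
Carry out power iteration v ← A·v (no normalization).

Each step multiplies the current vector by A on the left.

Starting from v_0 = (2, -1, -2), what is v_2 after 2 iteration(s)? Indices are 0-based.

v_0 = (2, -1, -2).
v_1 = A·v_0 = (-16, -2, -1).
v_2 = A·v_1 = (54, 27, 69).

v_2 = (54, 27, 69)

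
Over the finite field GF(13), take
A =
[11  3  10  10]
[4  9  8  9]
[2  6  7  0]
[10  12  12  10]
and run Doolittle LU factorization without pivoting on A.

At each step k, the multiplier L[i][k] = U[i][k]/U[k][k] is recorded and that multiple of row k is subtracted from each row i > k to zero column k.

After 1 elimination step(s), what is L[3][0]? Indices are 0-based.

Step 1: pivot at (0,0) is 11.
  row1 ← row1 − (11)·row0  ⇒  L[1][0]=11, U row1=(0, 2, 2, 3)
  row2 ← row2 − (12)·row0  ⇒  L[2][0]=12, U row2=(0, 9, 4, 10)
  row3 ← row3 − (8)·row0  ⇒  L[3][0]=8, U row3=(0, 1, 10, 8)

L[3][0] = 8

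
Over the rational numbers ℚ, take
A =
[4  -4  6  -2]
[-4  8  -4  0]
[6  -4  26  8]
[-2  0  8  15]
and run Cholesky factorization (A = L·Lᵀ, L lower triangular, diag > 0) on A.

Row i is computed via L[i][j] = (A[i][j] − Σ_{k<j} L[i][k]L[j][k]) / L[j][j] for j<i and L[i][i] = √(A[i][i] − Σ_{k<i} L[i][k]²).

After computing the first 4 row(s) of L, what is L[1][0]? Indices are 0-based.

Step 1: L[0][0] = √(4) = 2.
  L[1][0] = (-4) / L[0][0] = -2.
Step 2: L[1][1] = √(4) = 2.
  L[2][0] = (6) / L[0][0] = 3.
  L[2][1] = (2) / L[1][1] = 1.
Step 3: L[2][2] = √(16) = 4.
  L[3][0] = (-2) / L[0][0] = -1.
  L[3][1] = (-2) / L[1][1] = -1.
  L[3][2] = (12) / L[2][2] = 3.
Step 4: L[3][3] = √(4) = 2.

L[1][0] = -2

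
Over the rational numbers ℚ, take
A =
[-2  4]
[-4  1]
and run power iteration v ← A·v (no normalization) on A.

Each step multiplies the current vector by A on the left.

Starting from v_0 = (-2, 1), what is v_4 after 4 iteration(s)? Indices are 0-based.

v_0 = (-2, 1).
v_1 = A·v_0 = (8, 9).
v_2 = A·v_1 = (20, -23).
v_3 = A·v_2 = (-132, -103).
v_4 = A·v_3 = (-148, 425).

v_4 = (-148, 425)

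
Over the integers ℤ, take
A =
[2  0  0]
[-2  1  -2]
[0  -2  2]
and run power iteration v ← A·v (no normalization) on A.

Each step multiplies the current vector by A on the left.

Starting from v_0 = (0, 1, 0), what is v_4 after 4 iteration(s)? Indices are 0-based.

v_0 = (0, 1, 0).
v_1 = A·v_0 = (0, 1, -2).
v_2 = A·v_1 = (0, 5, -6).
v_3 = A·v_2 = (0, 17, -22).
v_4 = A·v_3 = (0, 61, -78).

v_4 = (0, 61, -78)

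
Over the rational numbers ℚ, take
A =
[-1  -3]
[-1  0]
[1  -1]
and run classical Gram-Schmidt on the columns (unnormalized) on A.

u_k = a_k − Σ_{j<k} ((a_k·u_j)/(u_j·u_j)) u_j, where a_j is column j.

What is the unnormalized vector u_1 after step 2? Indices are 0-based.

u_1 = (-7/3, 2/3, -5/3)

Step 1: u_0 = a_0 = (-1, -1, 1).
Step 2: u_1 = a_1 − (2/3)·u_0 = (-7/3, 2/3, -5/3).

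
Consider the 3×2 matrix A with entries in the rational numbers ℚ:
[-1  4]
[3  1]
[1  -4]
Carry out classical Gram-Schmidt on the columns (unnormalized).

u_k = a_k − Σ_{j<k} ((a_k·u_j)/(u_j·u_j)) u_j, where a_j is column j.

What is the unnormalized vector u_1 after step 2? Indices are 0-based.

u_1 = (39/11, 26/11, -39/11)

Step 1: u_0 = a_0 = (-1, 3, 1).
Step 2: u_1 = a_1 − (-5/11)·u_0 = (39/11, 26/11, -39/11).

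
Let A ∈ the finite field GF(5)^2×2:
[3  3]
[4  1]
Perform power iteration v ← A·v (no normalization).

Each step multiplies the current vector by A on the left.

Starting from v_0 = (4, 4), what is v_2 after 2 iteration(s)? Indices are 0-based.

v_0 = (4, 4).
v_1 = A·v_0 = (4, 0).
v_2 = A·v_1 = (2, 1).

v_2 = (2, 1)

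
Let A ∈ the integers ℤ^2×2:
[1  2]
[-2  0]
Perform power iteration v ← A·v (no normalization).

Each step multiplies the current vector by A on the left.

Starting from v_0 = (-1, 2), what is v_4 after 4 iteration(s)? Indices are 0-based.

v_4 = (-33, 10)

v_0 = (-1, 2).
v_1 = A·v_0 = (3, 2).
v_2 = A·v_1 = (7, -6).
v_3 = A·v_2 = (-5, -14).
v_4 = A·v_3 = (-33, 10).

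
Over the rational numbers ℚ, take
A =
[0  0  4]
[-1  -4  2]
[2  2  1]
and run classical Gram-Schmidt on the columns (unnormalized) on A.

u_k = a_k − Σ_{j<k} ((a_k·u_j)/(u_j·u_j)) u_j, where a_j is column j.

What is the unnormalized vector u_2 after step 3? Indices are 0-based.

u_2 = (4, 0, 0)

Step 1: u_0 = a_0 = (0, -1, 2).
Step 2: u_1 = a_1 − (8/5)·u_0 = (0, -12/5, -6/5).
Step 3: u_2 = a_2 − (0)·u_0 − (-5/6)·u_1 = (4, 0, 0).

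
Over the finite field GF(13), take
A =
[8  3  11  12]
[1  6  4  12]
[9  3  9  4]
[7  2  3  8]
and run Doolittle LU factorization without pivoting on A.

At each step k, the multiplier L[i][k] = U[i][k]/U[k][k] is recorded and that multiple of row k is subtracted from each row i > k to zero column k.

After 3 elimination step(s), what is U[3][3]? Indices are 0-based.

[col 0] pivot 8
  R1 -= 5*R0 → (0, 4, 1, 4)  (L[1][0] := 5)
  R2 -= 6*R0 → (0, 11, 8, 10)  (L[2][0] := 6)
  R3 -= 9*R0 → (0, 1, 8, 4)  (L[3][0] := 9)
[col 1] pivot 4
  R2 -= 6*R1 → (0, 0, 2, 12)  (L[2][1] := 6)
  R3 -= 10*R1 → (0, 0, 11, 3)  (L[3][1] := 10)
[col 2] pivot 2
  R3 -= 12*R2 → (0, 0, 0, 2)  (L[3][2] := 12)

U[3][3] = 2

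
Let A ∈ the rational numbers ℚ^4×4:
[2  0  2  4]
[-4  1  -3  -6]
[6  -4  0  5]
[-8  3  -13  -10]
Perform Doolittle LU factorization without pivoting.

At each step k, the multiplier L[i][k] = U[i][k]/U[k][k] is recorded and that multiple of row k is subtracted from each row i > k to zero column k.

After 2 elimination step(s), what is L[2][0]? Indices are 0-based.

L[2][0] = 3

Step 1: pivot at (0,0) is 2.
  row1 ← row1 − (-2)·row0  ⇒  L[1][0]=-2, U row1=(0, 1, 1, 2)
  row2 ← row2 − (3)·row0  ⇒  L[2][0]=3, U row2=(0, -4, -6, -7)
  row3 ← row3 − (-4)·row0  ⇒  L[3][0]=-4, U row3=(0, 3, -5, 6)
Step 2: pivot at (1,1) is 1.
  row2 ← row2 − (-4)·row1  ⇒  L[2][1]=-4, U row2=(0, 0, -2, 1)
  row3 ← row3 − (3)·row1  ⇒  L[3][1]=3, U row3=(0, 0, -8, 0)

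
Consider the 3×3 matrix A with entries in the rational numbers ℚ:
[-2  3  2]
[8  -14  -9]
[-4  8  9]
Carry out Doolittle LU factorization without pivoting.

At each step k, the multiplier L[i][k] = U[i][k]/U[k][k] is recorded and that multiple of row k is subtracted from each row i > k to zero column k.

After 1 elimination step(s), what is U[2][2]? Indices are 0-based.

k=0: U[0][0]=-2
  eliminate (1,0): mult=-4, new row 1: (0, -2, -1); set L[1][0]=-4
  eliminate (2,0): mult=2, new row 2: (0, 2, 5); set L[2][0]=2

U[2][2] = 5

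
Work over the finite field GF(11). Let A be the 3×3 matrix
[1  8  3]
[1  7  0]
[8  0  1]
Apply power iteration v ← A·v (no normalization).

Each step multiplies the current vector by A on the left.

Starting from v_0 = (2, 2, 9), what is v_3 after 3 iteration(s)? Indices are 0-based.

v_0 = (2, 2, 9).
v_1 = A·v_0 = (1, 5, 3).
v_2 = A·v_1 = (6, 3, 0).
v_3 = A·v_2 = (8, 5, 4).

v_3 = (8, 5, 4)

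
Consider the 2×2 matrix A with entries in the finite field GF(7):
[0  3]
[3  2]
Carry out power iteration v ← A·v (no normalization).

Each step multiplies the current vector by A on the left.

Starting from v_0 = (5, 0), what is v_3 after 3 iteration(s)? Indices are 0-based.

v_0 = (5, 0).
v_1 = A·v_0 = (0, 1).
v_2 = A·v_1 = (3, 2).
v_3 = A·v_2 = (6, 6).

v_3 = (6, 6)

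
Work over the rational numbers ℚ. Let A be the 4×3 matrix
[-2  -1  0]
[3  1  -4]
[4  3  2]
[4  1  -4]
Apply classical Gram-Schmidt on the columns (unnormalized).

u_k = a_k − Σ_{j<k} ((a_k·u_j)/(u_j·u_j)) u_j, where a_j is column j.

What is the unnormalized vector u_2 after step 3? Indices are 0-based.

Step 1: u_0 = a_0 = (-2, 3, 4, 4).
Step 2: u_1 = a_1 − (7/15)·u_0 = (-1/15, -2/5, 17/15, -13/15).
Step 3: u_2 = a_2 − (-4/9)·u_0 − (10/3)·u_1 = (-2/3, -4/3, 0, 2/3).

u_2 = (-2/3, -4/3, 0, 2/3)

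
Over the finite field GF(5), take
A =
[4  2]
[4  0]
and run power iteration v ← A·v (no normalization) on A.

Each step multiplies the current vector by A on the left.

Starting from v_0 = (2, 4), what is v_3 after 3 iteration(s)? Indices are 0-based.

v_0 = (2, 4).
v_1 = A·v_0 = (1, 3).
v_2 = A·v_1 = (0, 4).
v_3 = A·v_2 = (3, 0).

v_3 = (3, 0)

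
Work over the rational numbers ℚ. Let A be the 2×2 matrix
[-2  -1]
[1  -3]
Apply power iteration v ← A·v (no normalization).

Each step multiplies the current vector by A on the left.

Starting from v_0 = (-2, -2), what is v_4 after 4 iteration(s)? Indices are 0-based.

v_4 = (-78, 32)

v_0 = (-2, -2).
v_1 = A·v_0 = (6, 4).
v_2 = A·v_1 = (-16, -6).
v_3 = A·v_2 = (38, 2).
v_4 = A·v_3 = (-78, 32).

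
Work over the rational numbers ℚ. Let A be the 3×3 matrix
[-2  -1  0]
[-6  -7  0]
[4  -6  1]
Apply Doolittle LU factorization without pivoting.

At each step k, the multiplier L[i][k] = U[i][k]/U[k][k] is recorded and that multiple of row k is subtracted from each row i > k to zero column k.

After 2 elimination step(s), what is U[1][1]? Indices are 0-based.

Step 1: pivot at (0,0) is -2.
  row1 ← row1 − (3)·row0  ⇒  L[1][0]=3, U row1=(0, -4, 0)
  row2 ← row2 − (-2)·row0  ⇒  L[2][0]=-2, U row2=(0, -8, 1)
Step 2: pivot at (1,1) is -4.
  row2 ← row2 − (2)·row1  ⇒  L[2][1]=2, U row2=(0, 0, 1)

U[1][1] = -4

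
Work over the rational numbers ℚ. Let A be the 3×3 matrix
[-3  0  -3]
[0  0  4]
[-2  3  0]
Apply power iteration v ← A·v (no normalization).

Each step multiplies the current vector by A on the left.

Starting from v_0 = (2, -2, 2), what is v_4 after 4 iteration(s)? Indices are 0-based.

v_4 = (1782, -1008, 1260)

v_0 = (2, -2, 2).
v_1 = A·v_0 = (-12, 8, -10).
v_2 = A·v_1 = (66, -40, 48).
v_3 = A·v_2 = (-342, 192, -252).
v_4 = A·v_3 = (1782, -1008, 1260).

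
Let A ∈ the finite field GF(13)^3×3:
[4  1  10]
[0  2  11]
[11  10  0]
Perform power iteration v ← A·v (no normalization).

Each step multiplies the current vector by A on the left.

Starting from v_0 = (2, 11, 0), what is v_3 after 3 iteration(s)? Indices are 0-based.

v_3 = (5, 2, 8)

v_0 = (2, 11, 0).
v_1 = A·v_0 = (6, 9, 2).
v_2 = A·v_1 = (1, 1, 0).
v_3 = A·v_2 = (5, 2, 8).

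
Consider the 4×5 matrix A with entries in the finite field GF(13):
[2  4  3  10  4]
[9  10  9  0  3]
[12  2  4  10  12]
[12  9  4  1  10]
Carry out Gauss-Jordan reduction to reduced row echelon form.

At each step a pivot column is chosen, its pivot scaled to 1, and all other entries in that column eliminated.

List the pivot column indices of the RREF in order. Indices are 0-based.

pivot columns: 0, 1, 2, 3

step 1: normalize row 0 (÷2) = (1, 2, 8, 5, 2)
  row 1: subtract 9×row0 = (0, 5, 2, 7, 11)
  row 2: subtract 12×row0 = (0, 4, 12, 2, 1)
  row 3: subtract 12×row0 = (0, 11, 12, 6, 12)
step 2: normalize row 1 (÷5) = (0, 1, 3, 4, 10)
  row 0: subtract 2×row1 = (1, 0, 2, 10, 8)
  row 2: subtract 4×row1 = (0, 0, 0, 12, 0)
  row 3: subtract 11×row1 = (0, 0, 5, 1, 6)
step 3: exchange rows 2,3
step 3: normalize row 2 (÷5) = (0, 0, 1, 8, 9)
  row 0: subtract 2×row2 = (1, 0, 0, 7, 3)
  row 1: subtract 3×row2 = (0, 1, 0, 6, 9)
step 4: normalize row 3 (÷12) = (0, 0, 0, 1, 0)
  row 0: subtract 7×row3 = (1, 0, 0, 0, 3)
  row 1: subtract 6×row3 = (0, 1, 0, 0, 9)
  row 2: subtract 8×row3 = (0, 0, 1, 0, 9)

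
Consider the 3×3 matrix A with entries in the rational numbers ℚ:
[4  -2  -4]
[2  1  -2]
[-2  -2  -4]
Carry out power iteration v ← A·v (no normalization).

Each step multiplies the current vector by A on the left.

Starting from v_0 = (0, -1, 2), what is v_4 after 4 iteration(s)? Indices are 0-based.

v_0 = (0, -1, 2).
v_1 = A·v_0 = (-6, -5, -6).
v_2 = A·v_1 = (10, -5, 46).
v_3 = A·v_2 = (-134, -77, -194).
v_4 = A·v_3 = (394, 43, 1198).

v_4 = (394, 43, 1198)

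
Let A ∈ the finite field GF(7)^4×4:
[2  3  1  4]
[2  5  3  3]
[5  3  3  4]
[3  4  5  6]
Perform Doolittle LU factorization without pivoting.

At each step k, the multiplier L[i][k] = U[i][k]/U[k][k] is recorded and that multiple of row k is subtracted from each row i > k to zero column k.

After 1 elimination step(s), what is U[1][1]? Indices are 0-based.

k=0: U[0][0]=2
  eliminate (1,0): mult=1, new row 1: (0, 2, 2, 6); set L[1][0]=1
  eliminate (2,0): mult=6, new row 2: (0, 6, 4, 1); set L[2][0]=6
  eliminate (3,0): mult=5, new row 3: (0, 3, 0, 0); set L[3][0]=5

U[1][1] = 2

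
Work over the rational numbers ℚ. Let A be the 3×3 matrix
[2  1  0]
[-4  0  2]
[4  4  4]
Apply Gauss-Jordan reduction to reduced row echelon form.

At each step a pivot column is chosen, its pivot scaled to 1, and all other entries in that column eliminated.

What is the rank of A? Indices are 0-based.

rank = 3

step 1: normalize row 0 (÷2) = (1, 1/2, 0)
  row 1: subtract -4×row0 = (0, 2, 2)
  row 2: subtract 4×row0 = (0, 2, 4)
step 2: normalize row 1 (÷2) = (0, 1, 1)
  row 0: subtract 1/2×row1 = (1, 0, -1/2)
  row 2: subtract 2×row1 = (0, 0, 2)
step 3: normalize row 2 (÷2) = (0, 0, 1)
  row 0: subtract -1/2×row2 = (1, 0, 0)
  row 1: subtract 1×row2 = (0, 1, 0)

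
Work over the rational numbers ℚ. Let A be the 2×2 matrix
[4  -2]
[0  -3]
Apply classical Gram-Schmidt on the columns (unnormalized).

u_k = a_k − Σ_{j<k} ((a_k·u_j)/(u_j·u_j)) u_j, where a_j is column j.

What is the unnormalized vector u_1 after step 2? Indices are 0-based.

Step 1: u_0 = a_0 = (4, 0).
Step 2: u_1 = a_1 − (-1/2)·u_0 = (0, -3).

u_1 = (0, -3)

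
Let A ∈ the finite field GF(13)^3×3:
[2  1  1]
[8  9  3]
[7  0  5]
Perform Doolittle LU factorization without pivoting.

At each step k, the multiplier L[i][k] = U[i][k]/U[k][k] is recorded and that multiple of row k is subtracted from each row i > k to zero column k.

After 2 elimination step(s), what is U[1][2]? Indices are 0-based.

U[1][2] = 12

Step 1: pivot at (0,0) is 2.
  row1 ← row1 − (4)·row0  ⇒  L[1][0]=4, U row1=(0, 5, 12)
  row2 ← row2 − (10)·row0  ⇒  L[2][0]=10, U row2=(0, 3, 8)
Step 2: pivot at (1,1) is 5.
  row2 ← row2 − (11)·row1  ⇒  L[2][1]=11, U row2=(0, 0, 6)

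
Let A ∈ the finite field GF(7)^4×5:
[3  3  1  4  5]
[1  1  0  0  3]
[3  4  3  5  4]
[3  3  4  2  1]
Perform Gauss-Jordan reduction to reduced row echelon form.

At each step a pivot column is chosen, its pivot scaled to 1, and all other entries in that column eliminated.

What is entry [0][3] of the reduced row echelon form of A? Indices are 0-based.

[1] R0 /= 3  ⇒  (1, 1, 5, 6, 4)
     R1 -= 1·R0  ⇒  (0, 0, 2, 1, 6)
     R2 -= 3·R0  ⇒  (0, 1, 2, 1, 6)
     R3 -= 3·R0  ⇒  (0, 0, 3, 5, 3)
[2] R1 <-> R2
[2] R1 /= 1  ⇒  (0, 1, 2, 1, 6)
     R0 -= 1·R1  ⇒  (1, 0, 3, 5, 5)
[3] R2 /= 2  ⇒  (0, 0, 1, 4, 3)
     R0 -= 3·R2  ⇒  (1, 0, 0, 0, 3)
     R1 -= 2·R2  ⇒  (0, 1, 0, 0, 0)
     R3 -= 3·R2  ⇒  (0, 0, 0, 0, 1)
column 3 empty below row 3
[4] R3 /= 1  ⇒  (0, 0, 0, 0, 1)
     R0 -= 3·R3  ⇒  (1, 0, 0, 0, 0)
     R2 -= 3·R3  ⇒  (0, 0, 1, 4, 0)

M[0][3] = 0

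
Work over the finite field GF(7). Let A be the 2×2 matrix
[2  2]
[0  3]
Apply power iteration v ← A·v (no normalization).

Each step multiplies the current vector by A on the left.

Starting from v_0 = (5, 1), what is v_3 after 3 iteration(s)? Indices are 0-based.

v_3 = (1, 6)

v_0 = (5, 1).
v_1 = A·v_0 = (5, 3).
v_2 = A·v_1 = (2, 2).
v_3 = A·v_2 = (1, 6).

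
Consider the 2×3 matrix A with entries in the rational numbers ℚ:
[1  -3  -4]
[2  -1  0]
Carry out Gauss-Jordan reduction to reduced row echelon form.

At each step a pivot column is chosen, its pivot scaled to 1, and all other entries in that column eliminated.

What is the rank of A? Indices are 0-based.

step 1: normalize row 0 (÷1) = (1, -3, -4)
  row 1: subtract 2×row0 = (0, 5, 8)
step 2: normalize row 1 (÷5) = (0, 1, 8/5)
  row 0: subtract -3×row1 = (1, 0, 4/5)

rank = 2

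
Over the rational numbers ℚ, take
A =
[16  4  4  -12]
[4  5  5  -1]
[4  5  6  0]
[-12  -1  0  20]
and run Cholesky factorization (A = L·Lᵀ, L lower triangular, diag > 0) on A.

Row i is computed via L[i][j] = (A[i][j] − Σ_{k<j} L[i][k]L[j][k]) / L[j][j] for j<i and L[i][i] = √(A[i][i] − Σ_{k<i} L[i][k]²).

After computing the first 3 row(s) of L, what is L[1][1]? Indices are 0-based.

L[1][1] = 2

Step 1: L[0][0] = √(16) = 4.
  L[1][0] = (4) / L[0][0] = 1.
Step 2: L[1][1] = √(4) = 2.
  L[2][0] = (4) / L[0][0] = 1.
  L[2][1] = (4) / L[1][1] = 2.
Step 3: L[2][2] = √(1) = 1.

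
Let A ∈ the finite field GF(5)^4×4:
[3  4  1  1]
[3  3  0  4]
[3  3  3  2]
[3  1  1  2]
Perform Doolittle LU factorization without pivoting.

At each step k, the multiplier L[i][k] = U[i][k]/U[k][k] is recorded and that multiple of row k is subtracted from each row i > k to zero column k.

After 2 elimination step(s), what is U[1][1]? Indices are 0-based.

Step 1: pivot at (0,0) is 3.
  row1 ← row1 − (1)·row0  ⇒  L[1][0]=1, U row1=(0, 4, 4, 3)
  row2 ← row2 − (1)·row0  ⇒  L[2][0]=1, U row2=(0, 4, 2, 1)
  row3 ← row3 − (1)·row0  ⇒  L[3][0]=1, U row3=(0, 2, 0, 1)
Step 2: pivot at (1,1) is 4.
  row2 ← row2 − (1)·row1  ⇒  L[2][1]=1, U row2=(0, 0, 3, 3)
  row3 ← row3 − (3)·row1  ⇒  L[3][1]=3, U row3=(0, 0, 3, 2)

U[1][1] = 4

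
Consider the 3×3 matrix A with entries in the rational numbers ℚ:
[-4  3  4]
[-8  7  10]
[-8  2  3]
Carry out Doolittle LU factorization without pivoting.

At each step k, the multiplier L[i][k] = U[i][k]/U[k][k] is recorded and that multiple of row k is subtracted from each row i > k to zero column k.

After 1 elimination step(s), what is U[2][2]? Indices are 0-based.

U[2][2] = -5

k=0: U[0][0]=-4
  eliminate (1,0): mult=2, new row 1: (0, 1, 2); set L[1][0]=2
  eliminate (2,0): mult=2, new row 2: (0, -4, -5); set L[2][0]=2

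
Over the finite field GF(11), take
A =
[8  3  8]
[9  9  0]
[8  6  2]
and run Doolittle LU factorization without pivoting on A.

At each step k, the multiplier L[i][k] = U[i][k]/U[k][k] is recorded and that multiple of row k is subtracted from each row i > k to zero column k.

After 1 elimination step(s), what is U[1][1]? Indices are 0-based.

U[1][1] = 7

[col 0] pivot 8
  R1 -= 8*R0 → (0, 7, 2)  (L[1][0] := 8)
  R2 -= 1*R0 → (0, 3, 5)  (L[2][0] := 1)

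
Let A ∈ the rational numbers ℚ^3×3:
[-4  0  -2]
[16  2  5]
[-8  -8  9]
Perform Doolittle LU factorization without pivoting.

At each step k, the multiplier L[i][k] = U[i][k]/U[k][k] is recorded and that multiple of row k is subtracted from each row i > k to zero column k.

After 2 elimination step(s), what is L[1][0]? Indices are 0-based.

L[1][0] = -4

k=0: U[0][0]=-4
  eliminate (1,0): mult=-4, new row 1: (0, 2, -3); set L[1][0]=-4
  eliminate (2,0): mult=2, new row 2: (0, -8, 13); set L[2][0]=2
k=1: U[1][1]=2
  eliminate (2,1): mult=-4, new row 2: (0, 0, 1); set L[2][1]=-4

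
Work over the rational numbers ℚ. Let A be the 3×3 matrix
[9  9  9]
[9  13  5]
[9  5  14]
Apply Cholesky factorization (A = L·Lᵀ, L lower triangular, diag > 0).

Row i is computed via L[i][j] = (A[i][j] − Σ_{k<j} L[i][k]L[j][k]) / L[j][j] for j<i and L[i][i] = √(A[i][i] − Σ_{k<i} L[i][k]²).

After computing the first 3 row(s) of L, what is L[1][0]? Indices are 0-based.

L[1][0] = 3

Step 1: L[0][0] = √(9) = 3.
  L[1][0] = (9) / L[0][0] = 3.
Step 2: L[1][1] = √(4) = 2.
  L[2][0] = (9) / L[0][0] = 3.
  L[2][1] = (-4) / L[1][1] = -2.
Step 3: L[2][2] = √(1) = 1.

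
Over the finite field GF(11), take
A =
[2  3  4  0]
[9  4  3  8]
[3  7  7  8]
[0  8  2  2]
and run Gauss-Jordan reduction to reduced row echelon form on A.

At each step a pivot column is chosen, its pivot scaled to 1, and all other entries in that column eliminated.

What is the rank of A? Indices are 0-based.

rank = 4

pivot(0,0)=2: scale R0 → (1, 7, 2, 0)
  clear (1,0): R1 −= (9)R0 → (0, 7, 7, 8)
  clear (2,0): R2 −= (3)R0 → (0, 8, 1, 8)
pivot(1,1)=7: scale R1 → (0, 1, 1, 9)
  clear (0,1): R0 −= (7)R1 → (1, 0, 6, 3)
  clear (2,1): R2 −= (8)R1 → (0, 0, 4, 2)
  clear (3,1): R3 −= (8)R1 → (0, 0, 5, 7)
pivot(2,2)=4: scale R2 → (0, 0, 1, 6)
  clear (0,2): R0 −= (6)R2 → (1, 0, 0, 0)
  clear (1,2): R1 −= (1)R2 → (0, 1, 0, 3)
  clear (3,2): R3 −= (5)R2 → (0, 0, 0, 10)
pivot(3,3)=10: scale R3 → (0, 0, 0, 1)
  clear (1,3): R1 −= (3)R3 → (0, 1, 0, 0)
  clear (2,3): R2 −= (6)R3 → (0, 0, 1, 0)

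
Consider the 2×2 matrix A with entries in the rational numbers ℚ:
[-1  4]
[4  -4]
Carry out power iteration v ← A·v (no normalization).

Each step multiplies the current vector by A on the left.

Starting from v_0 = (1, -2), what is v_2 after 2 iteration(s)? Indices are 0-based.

v_2 = (57, -84)

v_0 = (1, -2).
v_1 = A·v_0 = (-9, 12).
v_2 = A·v_1 = (57, -84).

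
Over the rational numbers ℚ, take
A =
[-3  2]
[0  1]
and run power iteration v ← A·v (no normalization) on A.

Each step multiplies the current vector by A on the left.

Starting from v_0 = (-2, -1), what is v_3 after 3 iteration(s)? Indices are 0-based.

v_3 = (40, -1)

v_0 = (-2, -1).
v_1 = A·v_0 = (4, -1).
v_2 = A·v_1 = (-14, -1).
v_3 = A·v_2 = (40, -1).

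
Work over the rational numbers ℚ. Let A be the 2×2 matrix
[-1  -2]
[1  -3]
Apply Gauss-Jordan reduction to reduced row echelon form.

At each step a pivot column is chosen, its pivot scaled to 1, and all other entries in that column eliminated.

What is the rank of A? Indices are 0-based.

step 1: normalize row 0 (÷-1) = (1, 2)
  row 1: subtract 1×row0 = (0, -5)
step 2: normalize row 1 (÷-5) = (0, 1)
  row 0: subtract 2×row1 = (1, 0)

rank = 2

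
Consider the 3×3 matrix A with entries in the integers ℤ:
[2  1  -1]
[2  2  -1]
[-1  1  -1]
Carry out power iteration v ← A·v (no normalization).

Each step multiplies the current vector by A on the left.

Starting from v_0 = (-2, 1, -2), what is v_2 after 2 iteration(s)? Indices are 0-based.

v_2 = (-7, -7, -4)

v_0 = (-2, 1, -2).
v_1 = A·v_0 = (-1, 0, 5).
v_2 = A·v_1 = (-7, -7, -4).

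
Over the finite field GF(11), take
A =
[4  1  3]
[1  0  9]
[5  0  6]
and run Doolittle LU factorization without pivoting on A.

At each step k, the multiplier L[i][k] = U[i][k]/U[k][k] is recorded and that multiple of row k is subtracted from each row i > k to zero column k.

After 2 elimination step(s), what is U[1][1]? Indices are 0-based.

k=0: U[0][0]=4
  eliminate (1,0): mult=3, new row 1: (0, 8, 0); set L[1][0]=3
  eliminate (2,0): mult=4, new row 2: (0, 7, 5); set L[2][0]=4
k=1: U[1][1]=8
  eliminate (2,1): mult=5, new row 2: (0, 0, 5); set L[2][1]=5

U[1][1] = 8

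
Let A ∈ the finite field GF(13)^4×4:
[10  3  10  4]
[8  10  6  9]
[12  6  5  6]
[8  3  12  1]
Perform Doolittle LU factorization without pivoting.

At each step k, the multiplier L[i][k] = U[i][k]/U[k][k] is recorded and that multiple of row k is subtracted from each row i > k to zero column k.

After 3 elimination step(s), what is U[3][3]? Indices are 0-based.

U[3][3] = 3

[col 0] pivot 10
  R1 -= 6*R0 → (0, 5, 11, 11)  (L[1][0] := 6)
  R2 -= 9*R0 → (0, 5, 6, 9)  (L[2][0] := 9)
  R3 -= 6*R0 → (0, 11, 4, 3)  (L[3][0] := 6)
[col 1] pivot 5
  R2 -= 1*R1 → (0, 0, 8, 11)  (L[2][1] := 1)
  R3 -= 10*R1 → (0, 0, 11, 10)  (L[3][1] := 10)
[col 2] pivot 8
  R3 -= 3*R2 → (0, 0, 0, 3)  (L[3][2] := 3)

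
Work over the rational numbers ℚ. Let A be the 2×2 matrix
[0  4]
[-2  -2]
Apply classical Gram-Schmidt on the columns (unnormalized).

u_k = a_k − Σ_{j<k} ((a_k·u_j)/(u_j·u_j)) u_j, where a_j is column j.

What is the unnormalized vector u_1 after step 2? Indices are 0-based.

Step 1: u_0 = a_0 = (0, -2).
Step 2: u_1 = a_1 − (1)·u_0 = (4, 0).

u_1 = (4, 0)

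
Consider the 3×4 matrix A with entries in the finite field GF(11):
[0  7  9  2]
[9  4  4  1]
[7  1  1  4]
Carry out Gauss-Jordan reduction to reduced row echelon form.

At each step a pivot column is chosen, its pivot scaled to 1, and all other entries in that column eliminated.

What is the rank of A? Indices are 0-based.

step 1: exchange rows 0,1
step 1: normalize row 0 (÷9) = (1, 9, 9, 5)
  row 2: subtract 7×row0 = (0, 4, 4, 2)
step 2: normalize row 1 (÷7) = (0, 1, 6, 5)
  row 0: subtract 9×row1 = (1, 0, 10, 4)
  row 2: subtract 4×row1 = (0, 0, 2, 4)
step 3: normalize row 2 (÷2) = (0, 0, 1, 2)
  row 0: subtract 10×row2 = (1, 0, 0, 6)
  row 1: subtract 6×row2 = (0, 1, 0, 4)

rank = 3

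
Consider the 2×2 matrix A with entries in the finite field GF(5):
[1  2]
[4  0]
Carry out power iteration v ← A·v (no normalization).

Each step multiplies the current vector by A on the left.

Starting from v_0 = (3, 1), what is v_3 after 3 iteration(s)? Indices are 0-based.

v_0 = (3, 1).
v_1 = A·v_0 = (0, 2).
v_2 = A·v_1 = (4, 0).
v_3 = A·v_2 = (4, 1).

v_3 = (4, 1)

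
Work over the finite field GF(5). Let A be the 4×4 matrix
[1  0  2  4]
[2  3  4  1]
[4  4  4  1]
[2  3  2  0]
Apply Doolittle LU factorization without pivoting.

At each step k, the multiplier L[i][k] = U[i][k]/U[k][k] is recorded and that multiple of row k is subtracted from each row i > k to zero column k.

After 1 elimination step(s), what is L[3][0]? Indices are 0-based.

L[3][0] = 2

Step 1: pivot at (0,0) is 1.
  row1 ← row1 − (2)·row0  ⇒  L[1][0]=2, U row1=(0, 3, 0, 3)
  row2 ← row2 − (4)·row0  ⇒  L[2][0]=4, U row2=(0, 4, 1, 0)
  row3 ← row3 − (2)·row0  ⇒  L[3][0]=2, U row3=(0, 3, 3, 2)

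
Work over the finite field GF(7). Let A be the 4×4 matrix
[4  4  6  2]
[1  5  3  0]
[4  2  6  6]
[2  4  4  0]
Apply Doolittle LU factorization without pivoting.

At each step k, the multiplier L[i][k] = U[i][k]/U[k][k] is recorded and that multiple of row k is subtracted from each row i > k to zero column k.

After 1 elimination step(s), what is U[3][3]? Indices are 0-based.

Step 1: pivot at (0,0) is 4.
  row1 ← row1 − (2)·row0  ⇒  L[1][0]=2, U row1=(0, 4, 5, 3)
  row2 ← row2 − (1)·row0  ⇒  L[2][0]=1, U row2=(0, 5, 0, 4)
  row3 ← row3 − (4)·row0  ⇒  L[3][0]=4, U row3=(0, 2, 1, 6)

U[3][3] = 6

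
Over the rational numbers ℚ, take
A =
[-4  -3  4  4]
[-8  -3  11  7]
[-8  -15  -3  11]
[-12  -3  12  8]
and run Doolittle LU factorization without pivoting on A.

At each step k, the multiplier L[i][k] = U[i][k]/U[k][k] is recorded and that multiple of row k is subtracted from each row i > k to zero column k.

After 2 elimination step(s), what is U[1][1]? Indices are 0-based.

U[1][1] = 3

k=0: U[0][0]=-4
  eliminate (1,0): mult=2, new row 1: (0, 3, 3, -1); set L[1][0]=2
  eliminate (2,0): mult=2, new row 2: (0, -9, -11, 3); set L[2][0]=2
  eliminate (3,0): mult=3, new row 3: (0, 6, 0, -4); set L[3][0]=3
k=1: U[1][1]=3
  eliminate (2,1): mult=-3, new row 2: (0, 0, -2, 0); set L[2][1]=-3
  eliminate (3,1): mult=2, new row 3: (0, 0, -6, -2); set L[3][1]=2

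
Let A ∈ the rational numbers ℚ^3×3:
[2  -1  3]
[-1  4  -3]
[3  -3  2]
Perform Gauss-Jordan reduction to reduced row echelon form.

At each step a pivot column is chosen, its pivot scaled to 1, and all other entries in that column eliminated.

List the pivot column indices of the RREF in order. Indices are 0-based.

pivot columns: 0, 1, 2

[1] R0 /= 2  ⇒  (1, -1/2, 3/2)
     R1 -= -1·R0  ⇒  (0, 7/2, -3/2)
     R2 -= 3·R0  ⇒  (0, -3/2, -5/2)
[2] R1 /= 7/2  ⇒  (0, 1, -3/7)
     R0 -= -1/2·R1  ⇒  (1, 0, 9/7)
     R2 -= -3/2·R1  ⇒  (0, 0, -22/7)
[3] R2 /= -22/7  ⇒  (0, 0, 1)
     R0 -= 9/7·R2  ⇒  (1, 0, 0)
     R1 -= -3/7·R2  ⇒  (0, 1, 0)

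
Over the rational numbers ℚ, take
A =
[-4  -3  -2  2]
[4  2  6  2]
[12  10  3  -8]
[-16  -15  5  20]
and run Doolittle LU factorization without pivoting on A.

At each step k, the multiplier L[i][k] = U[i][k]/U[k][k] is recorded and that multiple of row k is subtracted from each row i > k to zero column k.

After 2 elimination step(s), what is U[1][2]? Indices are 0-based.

Step 1: pivot at (0,0) is -4.
  row1 ← row1 − (-1)·row0  ⇒  L[1][0]=-1, U row1=(0, -1, 4, 4)
  row2 ← row2 − (-3)·row0  ⇒  L[2][0]=-3, U row2=(0, 1, -3, -2)
  row3 ← row3 − (4)·row0  ⇒  L[3][0]=4, U row3=(0, -3, 13, 12)
Step 2: pivot at (1,1) is -1.
  row2 ← row2 − (-1)·row1  ⇒  L[2][1]=-1, U row2=(0, 0, 1, 2)
  row3 ← row3 − (3)·row1  ⇒  L[3][1]=3, U row3=(0, 0, 1, 0)

U[1][2] = 4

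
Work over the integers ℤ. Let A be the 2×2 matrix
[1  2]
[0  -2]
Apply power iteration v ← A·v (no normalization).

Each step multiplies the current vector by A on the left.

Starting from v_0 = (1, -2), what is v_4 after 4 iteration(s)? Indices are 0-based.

v_4 = (21, -32)

v_0 = (1, -2).
v_1 = A·v_0 = (-3, 4).
v_2 = A·v_1 = (5, -8).
v_3 = A·v_2 = (-11, 16).
v_4 = A·v_3 = (21, -32).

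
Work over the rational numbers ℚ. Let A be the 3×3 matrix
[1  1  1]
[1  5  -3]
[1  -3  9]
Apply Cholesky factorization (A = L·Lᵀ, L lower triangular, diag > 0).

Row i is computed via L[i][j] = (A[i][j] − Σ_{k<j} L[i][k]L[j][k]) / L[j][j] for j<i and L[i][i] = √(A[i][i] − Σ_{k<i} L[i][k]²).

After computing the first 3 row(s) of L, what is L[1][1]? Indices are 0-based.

Step 1: L[0][0] = √(1) = 1.
  L[1][0] = (1) / L[0][0] = 1.
Step 2: L[1][1] = √(4) = 2.
  L[2][0] = (1) / L[0][0] = 1.
  L[2][1] = (-4) / L[1][1] = -2.
Step 3: L[2][2] = √(4) = 2.

L[1][1] = 2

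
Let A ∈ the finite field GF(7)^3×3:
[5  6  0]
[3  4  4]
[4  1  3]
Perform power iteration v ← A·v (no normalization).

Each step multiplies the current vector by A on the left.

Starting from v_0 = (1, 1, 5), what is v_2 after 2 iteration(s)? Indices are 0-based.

v_2 = (0, 4, 5)

v_0 = (1, 1, 5).
v_1 = A·v_0 = (4, 6, 6).
v_2 = A·v_1 = (0, 4, 5).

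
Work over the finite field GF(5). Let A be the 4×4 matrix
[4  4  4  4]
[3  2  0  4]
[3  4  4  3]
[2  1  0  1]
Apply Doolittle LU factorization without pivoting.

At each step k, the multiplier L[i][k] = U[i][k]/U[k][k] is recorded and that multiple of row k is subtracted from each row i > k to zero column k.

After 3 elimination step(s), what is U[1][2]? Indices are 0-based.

Step 1: pivot at (0,0) is 4.
  row1 ← row1 − (2)·row0  ⇒  L[1][0]=2, U row1=(0, 4, 2, 1)
  row2 ← row2 − (2)·row0  ⇒  L[2][0]=2, U row2=(0, 1, 1, 0)
  row3 ← row3 − (3)·row0  ⇒  L[3][0]=3, U row3=(0, 4, 3, 4)
Step 2: pivot at (1,1) is 4.
  row2 ← row2 − (4)·row1  ⇒  L[2][1]=4, U row2=(0, 0, 3, 1)
  row3 ← row3 − (1)·row1  ⇒  L[3][1]=1, U row3=(0, 0, 1, 3)
Step 3: pivot at (2,2) is 3.
  row3 ← row3 − (2)·row2  ⇒  L[3][2]=2, U row3=(0, 0, 0, 1)

U[1][2] = 2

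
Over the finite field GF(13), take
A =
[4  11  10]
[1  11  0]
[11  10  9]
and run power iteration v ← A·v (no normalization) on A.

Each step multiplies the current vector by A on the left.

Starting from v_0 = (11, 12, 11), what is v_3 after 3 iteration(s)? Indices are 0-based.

v_3 = (0, 7, 5)

v_0 = (11, 12, 11).
v_1 = A·v_0 = (0, 0, 2).
v_2 = A·v_1 = (7, 0, 5).
v_3 = A·v_2 = (0, 7, 5).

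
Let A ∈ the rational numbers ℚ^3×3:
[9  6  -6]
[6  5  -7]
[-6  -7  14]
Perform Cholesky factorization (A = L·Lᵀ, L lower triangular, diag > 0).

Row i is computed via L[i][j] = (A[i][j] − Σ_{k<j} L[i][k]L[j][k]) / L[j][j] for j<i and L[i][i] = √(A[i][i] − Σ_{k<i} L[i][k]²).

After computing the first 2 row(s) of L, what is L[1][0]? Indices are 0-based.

Step 1: L[0][0] = √(9) = 3.
  L[1][0] = (6) / L[0][0] = 2.
Step 2: L[1][1] = √(1) = 1.

L[1][0] = 2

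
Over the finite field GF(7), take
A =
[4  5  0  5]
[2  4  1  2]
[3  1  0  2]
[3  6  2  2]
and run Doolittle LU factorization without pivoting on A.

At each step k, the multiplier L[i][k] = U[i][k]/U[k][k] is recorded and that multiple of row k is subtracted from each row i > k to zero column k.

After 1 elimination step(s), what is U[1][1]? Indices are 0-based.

U[1][1] = 5

k=0: U[0][0]=4
  eliminate (1,0): mult=4, new row 1: (0, 5, 1, 3); set L[1][0]=4
  eliminate (2,0): mult=6, new row 2: (0, 6, 0, 0); set L[2][0]=6
  eliminate (3,0): mult=6, new row 3: (0, 4, 2, 0); set L[3][0]=6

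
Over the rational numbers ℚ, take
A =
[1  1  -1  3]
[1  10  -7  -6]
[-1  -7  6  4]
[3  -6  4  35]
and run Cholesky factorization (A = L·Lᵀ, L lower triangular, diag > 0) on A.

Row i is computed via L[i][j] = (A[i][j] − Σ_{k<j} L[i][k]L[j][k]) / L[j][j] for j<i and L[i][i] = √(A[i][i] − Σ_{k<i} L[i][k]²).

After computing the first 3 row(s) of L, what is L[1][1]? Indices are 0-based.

Step 1: L[0][0] = √(1) = 1.
  L[1][0] = (1) / L[0][0] = 1.
Step 2: L[1][1] = √(9) = 3.
  L[2][0] = (-1) / L[0][0] = -1.
  L[2][1] = (-6) / L[1][1] = -2.
Step 3: L[2][2] = √(1) = 1.

L[1][1] = 3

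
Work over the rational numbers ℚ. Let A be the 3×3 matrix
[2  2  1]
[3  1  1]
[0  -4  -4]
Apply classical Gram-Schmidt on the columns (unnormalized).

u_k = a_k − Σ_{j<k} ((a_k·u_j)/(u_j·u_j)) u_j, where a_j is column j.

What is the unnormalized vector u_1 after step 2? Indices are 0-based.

Step 1: u_0 = a_0 = (2, 3, 0).
Step 2: u_1 = a_1 − (7/13)·u_0 = (12/13, -8/13, -4).

u_1 = (12/13, -8/13, -4)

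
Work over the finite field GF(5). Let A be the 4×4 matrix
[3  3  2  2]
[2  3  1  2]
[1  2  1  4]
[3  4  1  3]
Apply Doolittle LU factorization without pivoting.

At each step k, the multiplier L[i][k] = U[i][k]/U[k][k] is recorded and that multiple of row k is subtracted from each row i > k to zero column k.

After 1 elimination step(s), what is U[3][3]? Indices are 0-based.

U[3][3] = 1

[col 0] pivot 3
  R1 -= 4*R0 → (0, 1, 3, 4)  (L[1][0] := 4)
  R2 -= 2*R0 → (0, 1, 2, 0)  (L[2][0] := 2)
  R3 -= 1*R0 → (0, 1, 4, 1)  (L[3][0] := 1)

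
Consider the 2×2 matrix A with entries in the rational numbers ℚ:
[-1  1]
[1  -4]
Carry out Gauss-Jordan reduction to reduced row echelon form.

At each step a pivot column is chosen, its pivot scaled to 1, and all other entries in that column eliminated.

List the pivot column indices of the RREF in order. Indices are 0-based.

pivot columns: 0, 1

[1] R0 /= -1  ⇒  (1, -1)
     R1 -= 1·R0  ⇒  (0, -3)
[2] R1 /= -3  ⇒  (0, 1)
     R0 -= -1·R1  ⇒  (1, 0)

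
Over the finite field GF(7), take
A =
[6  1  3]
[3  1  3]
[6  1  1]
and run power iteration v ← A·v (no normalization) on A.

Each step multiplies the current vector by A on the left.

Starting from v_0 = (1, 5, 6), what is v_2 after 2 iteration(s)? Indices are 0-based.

v_2 = (6, 3, 0)

v_0 = (1, 5, 6).
v_1 = A·v_0 = (1, 5, 3).
v_2 = A·v_1 = (6, 3, 0).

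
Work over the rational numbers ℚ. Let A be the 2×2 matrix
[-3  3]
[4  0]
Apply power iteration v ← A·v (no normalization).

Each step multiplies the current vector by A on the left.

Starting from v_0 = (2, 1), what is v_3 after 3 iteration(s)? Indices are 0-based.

v_0 = (2, 1).
v_1 = A·v_0 = (-3, 8).
v_2 = A·v_1 = (33, -12).
v_3 = A·v_2 = (-135, 132).

v_3 = (-135, 132)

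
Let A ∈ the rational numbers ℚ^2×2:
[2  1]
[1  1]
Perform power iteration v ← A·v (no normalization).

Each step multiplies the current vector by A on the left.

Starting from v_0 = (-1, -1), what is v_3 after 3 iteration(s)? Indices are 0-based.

v_0 = (-1, -1).
v_1 = A·v_0 = (-3, -2).
v_2 = A·v_1 = (-8, -5).
v_3 = A·v_2 = (-21, -13).

v_3 = (-21, -13)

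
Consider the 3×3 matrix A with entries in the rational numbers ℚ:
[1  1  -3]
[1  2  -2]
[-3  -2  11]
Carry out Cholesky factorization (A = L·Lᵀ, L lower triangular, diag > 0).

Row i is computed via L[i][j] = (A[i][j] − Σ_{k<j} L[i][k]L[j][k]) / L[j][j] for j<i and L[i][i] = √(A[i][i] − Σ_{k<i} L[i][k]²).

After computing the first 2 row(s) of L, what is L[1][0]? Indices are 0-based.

L[1][0] = 1

Step 1: L[0][0] = √(1) = 1.
  L[1][0] = (1) / L[0][0] = 1.
Step 2: L[1][1] = √(1) = 1.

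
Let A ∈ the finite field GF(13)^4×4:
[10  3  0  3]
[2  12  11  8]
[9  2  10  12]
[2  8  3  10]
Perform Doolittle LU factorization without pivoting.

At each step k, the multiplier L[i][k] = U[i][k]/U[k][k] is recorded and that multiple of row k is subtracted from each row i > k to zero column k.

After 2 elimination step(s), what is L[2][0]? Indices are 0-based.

[col 0] pivot 10
  R1 -= 8*R0 → (0, 1, 11, 10)  (L[1][0] := 8)
  R2 -= 10*R0 → (0, 11, 10, 8)  (L[2][0] := 10)
  R3 -= 8*R0 → (0, 10, 3, 12)  (L[3][0] := 8)
[col 1] pivot 1
  R2 -= 11*R1 → (0, 0, 6, 2)  (L[2][1] := 11)
  R3 -= 10*R1 → (0, 0, 10, 3)  (L[3][1] := 10)

L[2][0] = 10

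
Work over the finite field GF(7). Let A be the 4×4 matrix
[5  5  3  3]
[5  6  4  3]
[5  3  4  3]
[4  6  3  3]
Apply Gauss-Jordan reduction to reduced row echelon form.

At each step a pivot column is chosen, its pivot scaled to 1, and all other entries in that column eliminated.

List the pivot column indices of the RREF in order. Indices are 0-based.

pivot columns: 0, 1, 2, 3

pivot(0,0)=5: scale R0 → (1, 1, 2, 2)
  clear (1,0): R1 −= (5)R0 → (0, 1, 1, 0)
  clear (2,0): R2 −= (5)R0 → (0, 5, 1, 0)
  clear (3,0): R3 −= (4)R0 → (0, 2, 2, 2)
pivot(1,1)=1: scale R1 → (0, 1, 1, 0)
  clear (0,1): R0 −= (1)R1 → (1, 0, 1, 2)
  clear (2,1): R2 −= (5)R1 → (0, 0, 3, 0)
  clear (3,1): R3 −= (2)R1 → (0, 0, 0, 2)
pivot(2,2)=3: scale R2 → (0, 0, 1, 0)
  clear (0,2): R0 −= (1)R2 → (1, 0, 0, 2)
  clear (1,2): R1 −= (1)R2 → (0, 1, 0, 0)
pivot(3,3)=2: scale R3 → (0, 0, 0, 1)
  clear (0,3): R0 −= (2)R3 → (1, 0, 0, 0)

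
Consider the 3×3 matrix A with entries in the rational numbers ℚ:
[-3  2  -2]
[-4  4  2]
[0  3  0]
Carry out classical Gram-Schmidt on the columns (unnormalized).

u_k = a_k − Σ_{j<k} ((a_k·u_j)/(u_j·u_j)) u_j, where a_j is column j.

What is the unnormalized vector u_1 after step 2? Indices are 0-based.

u_1 = (-16/25, 12/25, 3)

Step 1: u_0 = a_0 = (-3, -4, 0).
Step 2: u_1 = a_1 − (-22/25)·u_0 = (-16/25, 12/25, 3).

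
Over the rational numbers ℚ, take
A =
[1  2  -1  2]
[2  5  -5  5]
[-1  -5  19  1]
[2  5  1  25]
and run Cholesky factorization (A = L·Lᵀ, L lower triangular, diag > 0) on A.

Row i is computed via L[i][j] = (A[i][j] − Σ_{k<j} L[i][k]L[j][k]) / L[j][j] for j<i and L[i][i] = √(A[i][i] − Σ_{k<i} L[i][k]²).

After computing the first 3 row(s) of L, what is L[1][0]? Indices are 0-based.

Step 1: L[0][0] = √(1) = 1.
  L[1][0] = (2) / L[0][0] = 2.
Step 2: L[1][1] = √(1) = 1.
  L[2][0] = (-1) / L[0][0] = -1.
  L[2][1] = (-3) / L[1][1] = -3.
Step 3: L[2][2] = √(9) = 3.

L[1][0] = 2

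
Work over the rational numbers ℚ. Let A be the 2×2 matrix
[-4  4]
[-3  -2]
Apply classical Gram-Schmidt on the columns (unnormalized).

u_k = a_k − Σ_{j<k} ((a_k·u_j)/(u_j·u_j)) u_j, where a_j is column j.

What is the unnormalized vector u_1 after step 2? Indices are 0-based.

Step 1: u_0 = a_0 = (-4, -3).
Step 2: u_1 = a_1 − (-2/5)·u_0 = (12/5, -16/5).

u_1 = (12/5, -16/5)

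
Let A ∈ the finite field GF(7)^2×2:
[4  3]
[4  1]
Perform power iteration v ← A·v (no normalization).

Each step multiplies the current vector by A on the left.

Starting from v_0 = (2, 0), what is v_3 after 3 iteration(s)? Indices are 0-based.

v_0 = (2, 0).
v_1 = A·v_0 = (1, 1).
v_2 = A·v_1 = (0, 5).
v_3 = A·v_2 = (1, 5).

v_3 = (1, 5)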